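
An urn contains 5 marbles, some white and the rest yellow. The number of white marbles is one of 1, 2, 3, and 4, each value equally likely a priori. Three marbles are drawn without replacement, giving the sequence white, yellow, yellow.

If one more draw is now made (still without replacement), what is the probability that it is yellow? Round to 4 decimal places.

0.6000

Under each hypothesis, the probability of the observed sequence is: P(data | r = 1) = (1/5)(4/4)(3/3) = 1/5; P(data | r = 2) = (2/5)(3/4)(2/3) = 1/5; P(data | r = 3) = (3/5)(2/4)(1/3) = 1/10; P(data | r = 4) = (4/5)(1/4)(0/3) = 0.
The prior-weighted likelihoods are 1/4 · 1/5 = 1/20, 1/4 · 1/5 = 1/20, 1/4 · 1/10 = 1/40, 1/4 · 0 = 0; summing to 1/8.
The posterior is then P(r = 1 | data) = 2/5, P(r = 2 | data) = 2/5, P(r = 3 | data) = 1/5, P(r = 4 | data) = 0.
Averaging over the posterior, P(yellow next | data) = (1)(2/5) + (1/2)(2/5) + (0)(1/5) = 3/5.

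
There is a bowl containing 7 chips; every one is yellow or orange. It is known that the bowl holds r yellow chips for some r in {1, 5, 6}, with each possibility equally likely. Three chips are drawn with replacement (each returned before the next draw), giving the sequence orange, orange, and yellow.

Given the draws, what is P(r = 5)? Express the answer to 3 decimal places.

0.323

For each hypothesis, P(data | H) works out to: P(data | r = 1) = (6/7)(6/7)(1/7) = 0.10496; P(data | r = 5) = (2/7)(2/7)(5/7) = 0.058309; P(data | r = 6) = (1/7)(1/7)(6/7) = 0.017493.
Weighting by the prior gives 1/3 · 0.10496 = 0.034985, 1/3 · 0.058309 = 0.019436, 1/3 · 0.017493 = 0.0058309; with total 0.060253.
Hence P(r = 5 | data) = (0.019436) / (0.060253) = 0.32258.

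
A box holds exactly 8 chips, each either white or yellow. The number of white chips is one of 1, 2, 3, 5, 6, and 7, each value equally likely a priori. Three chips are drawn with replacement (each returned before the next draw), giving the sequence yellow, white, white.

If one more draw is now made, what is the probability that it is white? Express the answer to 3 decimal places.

The likelihood of the observed sequence under each hypothesis: P(data | r = 1) = (7/8)(1/8)(1/8) = 0.013672; P(data | r = 2) = (6/8)(2/8)(2/8) = 0.046875; P(data | r = 3) = (5/8)(3/8)(3/8) = 0.087891; P(data | r = 5) = (3/8)(5/8)(5/8) = 0.14648; P(data | r = 6) = (2/8)(6/8)(6/8) = 0.14062; P(data | r = 7) = (1/8)(7/8)(7/8) = 0.095703.
Multiplying each by its prior: 1/6 · 0.013672 = 0.0022786, 1/6 · 0.046875 = 0.0078125, 1/6 · 0.087891 = 0.014648, 1/6 · 0.14648 = 0.024414, 1/6 · 0.14062 = 0.023438, 1/6 · 0.095703 = 0.015951; with total 0.088542.
Normalising, the posterior is P(r = 1 | data) = 0.025735, P(r = 2 | data) = 0.088235, P(r = 3 | data) = 0.16544, P(r = 5 | data) = 0.27574, P(r = 6 | data) = 0.26471, P(r = 7 | data) = 0.18015.
Averaging over the posterior, P(white next | data) = (1/8)(0.025735) + (1/4)(0.088235) + (3/8)(0.16544) + (5/8)(0.27574) + (3/4)(0.26471) + (7/8)(0.18015) = 0.61581.

0.616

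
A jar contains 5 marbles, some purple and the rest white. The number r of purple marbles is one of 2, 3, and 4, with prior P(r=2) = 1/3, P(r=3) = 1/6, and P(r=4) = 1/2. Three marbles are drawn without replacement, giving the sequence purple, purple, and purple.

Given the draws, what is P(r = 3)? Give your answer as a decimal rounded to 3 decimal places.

0.077

The likelihood of the observed sequence under each hypothesis: P(data | r = 2) = (2/5)(1/4)(0/3) = 0; P(data | r = 3) = (3/5)(2/4)(1/3) = 1/10; P(data | r = 4) = (4/5)(3/4)(2/3) = 2/5.
The prior-weighted likelihoods are 1/3 · 0 = 0, 1/6 · 1/10 = 1/60, 1/2 · 2/5 = 1/5; these sum to 13/60.
Therefore the posterior P(r = 3 | data) = (1/60) / (13/60) = 1/13.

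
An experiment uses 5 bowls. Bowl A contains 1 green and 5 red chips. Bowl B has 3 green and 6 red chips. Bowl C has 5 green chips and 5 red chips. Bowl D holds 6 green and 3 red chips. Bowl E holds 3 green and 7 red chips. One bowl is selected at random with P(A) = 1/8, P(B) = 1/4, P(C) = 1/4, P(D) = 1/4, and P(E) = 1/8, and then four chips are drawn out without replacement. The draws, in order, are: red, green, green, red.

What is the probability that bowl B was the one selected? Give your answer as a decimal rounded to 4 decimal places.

Compute the likelihood of the observed sequence for each case: P(data | bowl A) = (5/6)(1/5)(0/4) = 0; P(data | bowl B) = (6/9)(3/8)(2/7)(5/6) = 0.059524; P(data | bowl C) = (5/10)(5/9)(4/8)(4/7) = 0.079365; P(data | bowl D) = (3/9)(6/8)(5/7)(2/6) = 0.059524; P(data | bowl E) = (7/10)(3/9)(2/8)(6/7) = 0.05.
Weighting by the prior gives 1/8 · 0 = 0, 1/4 · 0.059524 = 0.014881, 1/4 · 0.079365 = 0.019841, 1/4 · 0.059524 = 0.014881, 1/8 · 0.05 = 0.00625; summing to 0.055853.
Hence P(bowl B | data) = (0.014881) / (0.055853) = 0.26643.

0.2664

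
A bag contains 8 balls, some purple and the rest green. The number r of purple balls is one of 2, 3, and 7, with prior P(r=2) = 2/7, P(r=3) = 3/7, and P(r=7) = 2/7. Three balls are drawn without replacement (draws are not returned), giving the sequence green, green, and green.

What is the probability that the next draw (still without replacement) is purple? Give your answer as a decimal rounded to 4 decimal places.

The likelihood of the observed sequence under each hypothesis: P(data | r = 2) = (6/8)(5/7)(4/6) = 5/14; P(data | r = 3) = (5/8)(4/7)(3/6) = 5/28; P(data | r = 7) = (1/8)(0/7) = 0.
Weighting by the prior gives 2/7 · 5/14 = 5/49, 3/7 · 5/28 = 15/196, 2/7 · 0 = 0; these sum to 5/28.
Normalising, the posterior is P(r = 2 | data) = 4/7, P(r = 3 | data) = 3/7, P(r = 7 | data) = 0.
Averaging over the posterior, P(purple next | data) = (2/5)(4/7) + (3/5)(3/7) = 17/35.

0.4857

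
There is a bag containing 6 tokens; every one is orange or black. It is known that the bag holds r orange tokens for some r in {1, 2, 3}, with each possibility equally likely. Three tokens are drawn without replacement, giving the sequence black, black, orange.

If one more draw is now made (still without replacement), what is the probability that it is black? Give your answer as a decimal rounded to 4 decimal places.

The likelihood of the observed sequence under each hypothesis: P(data | r = 1) = (5/6)(4/5)(1/4) = 1/6; P(data | r = 2) = (4/6)(3/5)(2/4) = 1/5; P(data | r = 3) = (3/6)(2/5)(3/4) = 3/20.
Multiplying each by its prior: 1/3 · 1/6 = 1/18, 1/3 · 1/5 = 1/15, 1/3 · 3/20 = 1/20; with total 31/180.
Dividing through by the total gives posterior P(r = 1 | data) = 10/31, P(r = 2 | data) = 12/31, P(r = 3 | data) = 9/31.
The predictive probability is P(black next | data) = (1)(10/31) + (2/3)(12/31) + (1/3)(9/31) = 21/31.

0.6774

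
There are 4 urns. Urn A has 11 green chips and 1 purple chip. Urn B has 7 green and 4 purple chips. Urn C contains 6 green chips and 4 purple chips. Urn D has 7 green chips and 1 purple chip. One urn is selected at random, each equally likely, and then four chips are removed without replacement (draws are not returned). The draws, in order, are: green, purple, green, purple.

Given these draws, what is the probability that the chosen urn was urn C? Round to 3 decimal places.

For each hypothesis, P(data | H) works out to: P(data | urn A) = (11/12)(1/11)(10/10)(0/9) = 0; P(data | urn B) = (7/11)(4/10)(6/9)(3/8) = 7/110; P(data | urn C) = (6/10)(4/9)(5/8)(3/7) = 1/14; P(data | urn D) = (7/8)(1/7)(6/6)(0/5) = 0.
Weighting by the prior gives 1/4 · 0 = 0, 1/4 · 7/110 = 7/440, 1/4 · 1/14 = 1/56, 1/4 · 0 = 0; summing to 13/385.
By Bayes' rule, P(urn C | data) = (1/56) / (13/385) = 55/104.

0.529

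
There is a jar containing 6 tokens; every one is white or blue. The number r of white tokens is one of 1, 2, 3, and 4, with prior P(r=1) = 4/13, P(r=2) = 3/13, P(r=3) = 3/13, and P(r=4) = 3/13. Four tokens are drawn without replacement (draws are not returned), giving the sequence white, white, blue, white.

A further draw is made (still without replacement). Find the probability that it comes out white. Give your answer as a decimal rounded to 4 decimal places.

0.3636

Compute the likelihood of the observed sequence for each case: P(data | r = 1) = (1/6)(0/5) = 0; P(data | r = 2) = (2/6)(1/5)(4/4)(0/3) = 0; P(data | r = 3) = (3/6)(2/5)(3/4)(1/3) = 1/20; P(data | r = 4) = (4/6)(3/5)(2/4)(2/3) = 2/15.
Weighting by the prior gives 4/13 · 0 = 0, 3/13 · 0 = 0, 3/13 · 1/20 = 3/260, 3/13 · 2/15 = 2/65; these sum to 11/260.
Normalising, the posterior is P(r = 1 | data) = 0, P(r = 2 | data) = 0, P(r = 3 | data) = 3/11, P(r = 4 | data) = 8/11.
So P(white next | data) = Σ P(white next | H) P(H | data) = (0)(3/11) + (1/2)(8/11) = 4/11.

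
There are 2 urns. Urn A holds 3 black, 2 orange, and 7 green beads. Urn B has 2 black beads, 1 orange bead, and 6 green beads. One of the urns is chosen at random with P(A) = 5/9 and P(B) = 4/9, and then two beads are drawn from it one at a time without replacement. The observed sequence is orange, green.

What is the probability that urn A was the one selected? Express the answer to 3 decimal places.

0.614

The likelihood of the observed sequence under each hypothesis: P(data | urn A) = (2/12)(7/11) = 7/66; P(data | urn B) = (1/9)(6/8) = 1/12.
Multiplying each by its prior: 5/9 · 7/66 = 35/594, 4/9 · 1/12 = 1/27; with total 19/198.
By Bayes' rule, P(urn A | data) = (35/594) / (19/198) = 35/57.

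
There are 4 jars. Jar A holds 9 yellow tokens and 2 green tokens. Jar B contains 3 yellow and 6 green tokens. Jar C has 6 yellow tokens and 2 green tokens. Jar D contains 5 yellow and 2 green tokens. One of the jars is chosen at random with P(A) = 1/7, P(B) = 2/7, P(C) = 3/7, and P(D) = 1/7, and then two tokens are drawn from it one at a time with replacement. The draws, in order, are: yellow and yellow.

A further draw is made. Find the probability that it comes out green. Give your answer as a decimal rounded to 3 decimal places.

Compute the likelihood of the observed sequence for each case: P(data | jar A) = (9/11)(9/11) = 0.66942; P(data | jar B) = (3/9)(3/9) = 0.11111; P(data | jar C) = (6/8)(6/8) = 0.5625; P(data | jar D) = (5/7)(5/7) = 0.5102.
Multiplying each by its prior: 1/7 · 0.66942 = 0.095632, 2/7 · 0.11111 = 0.031746, 3/7 · 0.5625 = 0.24107, 1/7 · 0.5102 = 0.072886; with total 0.44134.
Normalising, the posterior is P(jar A | data) = 0.21669, P(jar B | data) = 0.071932, P(jar C | data) = 0.54623, P(jar D | data) = 0.16515.
The predictive probability is P(green next | data) = (2/11)(0.21669) + (2/3)(0.071932) + (1/4)(0.54623) + (2/7)(0.16515) = 0.2711.

0.271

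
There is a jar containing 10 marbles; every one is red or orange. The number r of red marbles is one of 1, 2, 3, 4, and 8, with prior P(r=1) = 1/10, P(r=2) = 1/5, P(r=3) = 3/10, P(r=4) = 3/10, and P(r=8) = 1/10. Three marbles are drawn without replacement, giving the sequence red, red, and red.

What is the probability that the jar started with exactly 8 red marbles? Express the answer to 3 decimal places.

0.789

The likelihood of the observed sequence under each hypothesis: P(data | r = 1) = (1/10)(0/9) = 0; P(data | r = 2) = (2/10)(1/9)(0/8) = 0; P(data | r = 3) = (3/10)(2/9)(1/8) = 0.0083333; P(data | r = 4) = (4/10)(3/9)(2/8) = 0.033333; P(data | r = 8) = (8/10)(7/9)(6/8) = 0.46667.
Weighting by the prior gives 1/10 · 0 = 0, 1/5 · 0 = 0, 3/10 · 0.0083333 = 0.0025, 3/10 · 0.033333 = 0.01, 1/10 · 0.46667 = 0.046667; these sum to 0.059167.
Hence P(r = 8 | data) = (0.046667) / (0.059167) = 0.78873.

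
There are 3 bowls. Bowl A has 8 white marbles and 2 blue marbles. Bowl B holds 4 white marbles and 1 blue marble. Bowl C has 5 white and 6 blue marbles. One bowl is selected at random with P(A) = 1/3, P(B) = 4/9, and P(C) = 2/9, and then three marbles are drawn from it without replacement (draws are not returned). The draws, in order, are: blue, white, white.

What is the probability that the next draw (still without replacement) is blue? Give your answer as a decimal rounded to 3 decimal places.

For each hypothesis, P(data | H) works out to: P(data | bowl A) = (2/10)(8/9)(7/8) = 7/45; P(data | bowl B) = (1/5)(4/4)(3/3) = 1/5; P(data | bowl C) = (6/11)(5/10)(4/9) = 4/33.
Multiplying each by its prior: 1/3 · 7/45 = 7/135, 4/9 · 1/5 = 4/45, 2/9 · 4/33 = 8/297; these sum to 83/495.
Dividing through by the total gives posterior P(bowl A | data) = 77/249, P(bowl B | data) = 44/83, P(bowl C | data) = 40/249.
The predictive probability is P(blue next | data) = (1/7)(77/249) + (0)(44/83) + (5/8)(40/249) = 12/83.

0.145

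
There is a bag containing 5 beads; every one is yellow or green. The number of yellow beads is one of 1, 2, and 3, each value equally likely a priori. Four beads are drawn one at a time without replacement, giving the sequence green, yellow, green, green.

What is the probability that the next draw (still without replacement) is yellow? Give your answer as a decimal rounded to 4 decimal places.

0.3333

For each hypothesis, P(data | H) works out to: P(data | r = 1) = (4/5)(1/4)(3/3)(2/2) = 1/5; P(data | r = 2) = (3/5)(2/4)(2/3)(1/2) = 1/10; P(data | r = 3) = (2/5)(3/4)(1/3)(0/2) = 0.
The prior-weighted likelihoods are 1/3 · 1/5 = 1/15, 1/3 · 1/10 = 1/30, 1/3 · 0 = 0; with total 1/10.
Normalising, the posterior is P(r = 1 | data) = 2/3, P(r = 2 | data) = 1/3, P(r = 3 | data) = 0.
Averaging over the posterior, P(yellow next | data) = (0)(2/3) + (1)(1/3) = 1/3.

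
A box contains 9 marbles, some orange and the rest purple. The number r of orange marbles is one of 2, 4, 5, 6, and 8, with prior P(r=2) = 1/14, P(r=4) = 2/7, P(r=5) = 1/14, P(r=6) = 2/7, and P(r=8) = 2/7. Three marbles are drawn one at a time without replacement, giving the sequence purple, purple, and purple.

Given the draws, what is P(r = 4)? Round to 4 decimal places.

0.4819

For each hypothesis, P(data | H) works out to: P(data | r = 2) = (7/9)(6/8)(5/7) = 0.41667; P(data | r = 4) = (5/9)(4/8)(3/7) = 0.11905; P(data | r = 5) = (4/9)(3/8)(2/7) = 0.047619; P(data | r = 6) = (3/9)(2/8)(1/7) = 0.011905; P(data | r = 8) = (1/9)(0/8) = 0.
Multiplying each by its prior: 1/14 · 0.41667 = 0.029762, 2/7 · 0.11905 = 0.034014, 1/14 · 0.047619 = 0.0034014, 2/7 · 0.011905 = 0.0034014, 2/7 · 0 = 0; these sum to 0.070578.
By Bayes' rule, P(r = 4 | data) = (0.034014) / (0.070578) = 0.48193.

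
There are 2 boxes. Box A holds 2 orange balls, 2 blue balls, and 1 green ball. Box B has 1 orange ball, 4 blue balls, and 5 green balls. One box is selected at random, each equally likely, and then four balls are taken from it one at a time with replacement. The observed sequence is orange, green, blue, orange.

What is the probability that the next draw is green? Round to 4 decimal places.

For each hypothesis, P(data | H) works out to: P(data | box A) = (2/5)(1/5)(2/5)(2/5) = 0.0128; P(data | box B) = (1/10)(5/10)(4/10)(1/10) = 0.002.
The prior-weighted likelihoods are 1/2 · 0.0128 = 0.0064, 1/2 · 0.002 = 0.001; with total 0.0074.
The posterior is then P(box A | data) = 0.86486, P(box B | data) = 0.13514.
The predictive probability is P(green next | data) = (1/5)(0.86486) + (1/2)(0.13514) = 0.24054.

0.2405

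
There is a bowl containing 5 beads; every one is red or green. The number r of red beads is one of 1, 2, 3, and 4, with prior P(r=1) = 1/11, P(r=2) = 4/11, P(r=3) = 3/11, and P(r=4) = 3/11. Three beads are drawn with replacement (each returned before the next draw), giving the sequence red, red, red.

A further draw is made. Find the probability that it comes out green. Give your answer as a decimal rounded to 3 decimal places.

Under each hypothesis, the probability of the observed sequence is: P(data | r = 1) = (1/5)(1/5)(1/5) = 0.008; P(data | r = 2) = (2/5)(2/5)(2/5) = 0.064; P(data | r = 3) = (3/5)(3/5)(3/5) = 0.216; P(data | r = 4) = (4/5)(4/5)(4/5) = 0.512.
The prior-weighted likelihoods are 1/11 · 0.008 = 0.00072727, 4/11 · 0.064 = 0.023273, 3/11 · 0.216 = 0.058909, 3/11 · 0.512 = 0.13964; these sum to 0.22255.
Dividing through by the total gives posterior P(r = 1 | data) = 0.003268, P(r = 2 | data) = 0.10458, P(r = 3 | data) = 0.26471, P(r = 4 | data) = 0.62745.
The predictive probability is P(green next | data) = (4/5)(0.003268) + (3/5)(0.10458) + (2/5)(0.26471) + (1/5)(0.62745) = 0.29673.

0.297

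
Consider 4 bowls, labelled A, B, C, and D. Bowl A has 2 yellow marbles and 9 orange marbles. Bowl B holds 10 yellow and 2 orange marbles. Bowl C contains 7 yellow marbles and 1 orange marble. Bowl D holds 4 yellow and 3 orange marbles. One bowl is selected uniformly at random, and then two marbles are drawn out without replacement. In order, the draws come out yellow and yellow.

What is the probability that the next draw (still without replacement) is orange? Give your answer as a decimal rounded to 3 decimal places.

For each hypothesis, P(data | H) works out to: P(data | bowl A) = (2/11)(1/10) = 1/55; P(data | bowl B) = (10/12)(9/11) = 15/22; P(data | bowl C) = (7/8)(6/7) = 3/4; P(data | bowl D) = (4/7)(3/6) = 2/7.
Weighting by the prior gives 1/4 · 1/55 = 1/220, 1/4 · 15/22 = 15/88, 1/4 · 3/4 = 3/16, 1/4 · 2/7 = 1/14; summing to 243/560.
Dividing through by the total gives posterior P(bowl A | data) = 0.010475, P(bowl B | data) = 0.39282, P(bowl C | data) = 0.4321, P(bowl D | data) = 0.16461.
So P(orange next | data) = Σ P(orange next | H) P(H | data) = (1)(0.010475) + (1/5)(0.39282) + (1/6)(0.4321) + (3/5)(0.16461) = 0.25982.

0.260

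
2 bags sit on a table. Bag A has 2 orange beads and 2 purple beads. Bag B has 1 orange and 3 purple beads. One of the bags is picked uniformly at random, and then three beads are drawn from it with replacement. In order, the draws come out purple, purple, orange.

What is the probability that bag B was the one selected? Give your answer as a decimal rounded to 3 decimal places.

0.529

Compute the likelihood of the observed sequence for each case: P(data | bag A) = (2/4)(2/4)(2/4) = 1/8; P(data | bag B) = (3/4)(3/4)(1/4) = 9/64.
Multiplying each by its prior: 1/2 · 1/8 = 1/16, 1/2 · 9/64 = 9/128; summing to 17/128.
So P(bag B | data) = (9/128) / (17/128) = 9/17.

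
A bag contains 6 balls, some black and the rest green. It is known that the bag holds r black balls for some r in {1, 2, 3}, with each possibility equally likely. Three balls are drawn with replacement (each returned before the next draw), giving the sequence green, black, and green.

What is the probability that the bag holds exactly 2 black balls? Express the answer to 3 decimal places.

For each hypothesis, P(data | H) works out to: P(data | r = 1) = (5/6)(1/6)(5/6) = 25/216; P(data | r = 2) = (4/6)(2/6)(4/6) = 4/27; P(data | r = 3) = (3/6)(3/6)(3/6) = 1/8.
The prior-weighted likelihoods are 1/3 · 25/216 = 25/648, 1/3 · 4/27 = 4/81, 1/3 · 1/8 = 1/24; with total 7/54.
Therefore the posterior P(r = 2 | data) = (4/81) / (7/54) = 8/21.

0.381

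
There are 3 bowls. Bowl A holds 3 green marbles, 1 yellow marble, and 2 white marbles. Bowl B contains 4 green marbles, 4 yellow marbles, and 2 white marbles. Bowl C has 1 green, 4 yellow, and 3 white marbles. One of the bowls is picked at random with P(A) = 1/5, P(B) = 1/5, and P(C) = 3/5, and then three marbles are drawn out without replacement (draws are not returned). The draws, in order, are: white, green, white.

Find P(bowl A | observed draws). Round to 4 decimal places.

0.4360

Under each hypothesis, the probability of the observed sequence is: P(data | bowl A) = (2/6)(3/5)(1/4) = 0.05; P(data | bowl B) = (2/10)(4/9)(1/8) = 0.011111; P(data | bowl C) = (3/8)(1/7)(2/6) = 0.017857.
The prior-weighted likelihoods are 1/5 · 0.05 = 0.01, 1/5 · 0.011111 = 0.0022222, 3/5 · 0.017857 = 0.010714; with total 0.022937.
Therefore the posterior P(bowl A | data) = (0.01) / (0.022937) = 0.43599.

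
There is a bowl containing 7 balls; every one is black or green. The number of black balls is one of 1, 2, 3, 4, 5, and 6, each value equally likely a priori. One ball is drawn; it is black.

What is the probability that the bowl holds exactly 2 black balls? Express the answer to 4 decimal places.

Compute the likelihood of this draw for each case: P(data | r = 1) = (1/7) = 1/7; P(data | r = 2) = (2/7) = 2/7; P(data | r = 3) = (3/7) = 3/7; P(data | r = 4) = (4/7) = 4/7; P(data | r = 5) = (5/7) = 5/7; P(data | r = 6) = (6/7) = 6/7.
Weighting by the prior gives 1/6 · 1/7 = 1/42, 1/6 · 2/7 = 1/21, 1/6 · 3/7 = 1/14, 1/6 · 4/7 = 2/21, 1/6 · 5/7 = 5/42, 1/6 · 6/7 = 1/7; with total 1/2.
By Bayes' rule, P(r = 2 | data) = (1/21) / (1/2) = 2/21.

0.0952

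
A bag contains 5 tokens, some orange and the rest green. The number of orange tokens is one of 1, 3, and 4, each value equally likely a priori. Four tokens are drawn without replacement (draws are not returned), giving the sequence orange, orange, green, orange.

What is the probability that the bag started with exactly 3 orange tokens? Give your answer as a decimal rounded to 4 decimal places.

0.3333

Under each hypothesis, the probability of the observed sequence is: P(data | r = 1) = (1/5)(0/4) = 0; P(data | r = 3) = (3/5)(2/4)(2/3)(1/2) = 1/10; P(data | r = 4) = (4/5)(3/4)(1/3)(2/2) = 1/5.
The prior-weighted likelihoods are 1/3 · 0 = 0, 1/3 · 1/10 = 1/30, 1/3 · 1/5 = 1/15; with total 1/10.
By Bayes' rule, P(r = 3 | data) = (1/30) / (1/10) = 1/3.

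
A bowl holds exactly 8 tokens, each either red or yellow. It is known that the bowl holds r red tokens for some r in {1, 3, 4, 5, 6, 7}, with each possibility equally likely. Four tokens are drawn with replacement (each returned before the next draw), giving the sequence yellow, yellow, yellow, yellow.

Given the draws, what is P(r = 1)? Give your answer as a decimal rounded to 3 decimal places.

Under each hypothesis, the probability of the observed sequence is: P(data | r = 1) = (7/8)(7/8)(7/8)(7/8) = 0.58618; P(data | r = 3) = (5/8)(5/8)(5/8)(5/8) = 0.15259; P(data | r = 4) = (4/8)(4/8)(4/8)(4/8) = 0.0625; P(data | r = 5) = (3/8)(3/8)(3/8)(3/8) = 0.019775; P(data | r = 6) = (2/8)(2/8)(2/8)(2/8) = 0.0039062; P(data | r = 7) = (1/8)(1/8)(1/8)(1/8) = 0.00024414.
Weighting by the prior gives 1/6 · 0.58618 = 0.097697, 1/6 · 0.15259 = 0.025431, 1/6 · 0.0625 = 0.010417, 1/6 · 0.019775 = 0.0032959, 1/6 · 0.0039062 = 0.00065104, 1/6 · 0.00024414 = 4.069e-05; these sum to 0.13753.
Hence P(r = 1 | data) = (0.097697) / (0.13753) = 0.71036.

0.710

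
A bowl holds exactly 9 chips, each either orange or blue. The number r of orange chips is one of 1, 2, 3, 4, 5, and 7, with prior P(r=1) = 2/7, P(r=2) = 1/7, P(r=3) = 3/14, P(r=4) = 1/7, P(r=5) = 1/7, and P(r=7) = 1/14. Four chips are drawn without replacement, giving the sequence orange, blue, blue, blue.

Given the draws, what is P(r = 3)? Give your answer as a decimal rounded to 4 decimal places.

The likelihood of the observed sequence under each hypothesis: P(data | r = 1) = (1/9)(8/8)(7/7)(6/6) = 1/9; P(data | r = 2) = (2/9)(7/8)(6/7)(5/6) = 5/36; P(data | r = 3) = (3/9)(6/8)(5/7)(4/6) = 5/42; P(data | r = 4) = (4/9)(5/8)(4/7)(3/6) = 5/63; P(data | r = 5) = (5/9)(4/8)(3/7)(2/6) = 5/126; P(data | r = 7) = (7/9)(2/8)(1/7)(0/6) = 0.
The prior-weighted likelihoods are 2/7 · 1/9 = 2/63, 1/7 · 5/36 = 5/252, 3/14 · 5/42 = 5/196, 1/7 · 5/63 = 5/441, 1/7 · 5/126 = 5/882, 1/14 · 0 = 0; these sum to 83/882.
By Bayes' rule, P(r = 3 | data) = (5/196) / (83/882) = 45/166.

0.2711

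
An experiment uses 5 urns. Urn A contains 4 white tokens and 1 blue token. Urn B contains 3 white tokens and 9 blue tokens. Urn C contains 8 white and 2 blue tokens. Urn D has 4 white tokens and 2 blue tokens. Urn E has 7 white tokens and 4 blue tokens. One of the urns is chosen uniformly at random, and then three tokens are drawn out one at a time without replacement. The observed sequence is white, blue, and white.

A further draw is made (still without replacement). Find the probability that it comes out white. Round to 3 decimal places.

The likelihood of the observed sequence under each hypothesis: P(data | urn A) = (4/5)(1/4)(3/3) = 0.2; P(data | urn B) = (3/12)(9/11)(2/10) = 0.040909; P(data | urn C) = (8/10)(2/9)(7/8) = 0.15556; P(data | urn D) = (4/6)(2/5)(3/4) = 0.2; P(data | urn E) = (7/11)(4/10)(6/9) = 0.1697.
Multiplying each by its prior: 1/5 · 0.2 = 0.04, 1/5 · 0.040909 = 0.0081818, 1/5 · 0.15556 = 0.031111, 1/5 · 0.2 = 0.04, 1/5 · 0.1697 = 0.033939; these sum to 0.15323.
The posterior is then P(urn A | data) = 0.26104, P(urn B | data) = 0.053395, P(urn C | data) = 0.20303, P(urn D | data) = 0.26104, P(urn E | data) = 0.22149.
Averaging over the posterior, P(white next | data) = (1)(0.26104) + (1/9)(0.053395) + (6/7)(0.20303) + (2/3)(0.26104) + (5/8)(0.22149) = 0.75346.

0.753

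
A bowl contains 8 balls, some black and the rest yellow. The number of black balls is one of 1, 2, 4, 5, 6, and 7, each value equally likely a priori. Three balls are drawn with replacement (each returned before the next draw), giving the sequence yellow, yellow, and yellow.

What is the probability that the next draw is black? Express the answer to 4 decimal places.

0.2316

The likelihood of the observed sequence under each hypothesis: P(data | r = 1) = (7/8)(7/8)(7/8) = 0.66992; P(data | r = 2) = (6/8)(6/8)(6/8) = 0.42188; P(data | r = 4) = (4/8)(4/8)(4/8) = 0.125; P(data | r = 5) = (3/8)(3/8)(3/8) = 0.052734; P(data | r = 6) = (2/8)(2/8)(2/8) = 0.015625; P(data | r = 7) = (1/8)(1/8)(1/8) = 0.0019531.
Multiplying each by its prior: 1/6 · 0.66992 = 0.11165, 1/6 · 0.42188 = 0.070312, 1/6 · 0.125 = 0.020833, 1/6 · 0.052734 = 0.0087891, 1/6 · 0.015625 = 0.0026042, 1/6 · 0.0019531 = 0.00032552; with total 0.21452.
The posterior is then P(r = 1 | data) = 0.52049, P(r = 2 | data) = 0.32777, P(r = 4 | data) = 0.097117, P(r = 5 | data) = 0.040971, P(r = 6 | data) = 0.01214, P(r = 7 | data) = 0.0015175.
Averaging over the posterior, P(black next | data) = (1/8)(0.52049) + (1/4)(0.32777) + (1/2)(0.097117) + (5/8)(0.040971) + (3/4)(0.01214) + (7/8)(0.0015175) = 0.2316.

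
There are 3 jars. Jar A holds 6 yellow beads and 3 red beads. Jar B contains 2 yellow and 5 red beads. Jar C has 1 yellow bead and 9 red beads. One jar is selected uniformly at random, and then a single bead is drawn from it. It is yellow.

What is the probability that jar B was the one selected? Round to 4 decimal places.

Compute the likelihood of this draw for each case: P(data | jar A) = (6/9) = 2/3; P(data | jar B) = (2/7) = 2/7; P(data | jar C) = (1/10) = 1/10.
The prior-weighted likelihoods are 1/3 · 2/3 = 2/9, 1/3 · 2/7 = 2/21, 1/3 · 1/10 = 1/30; summing to 221/630.
Hence P(jar B | data) = (2/21) / (221/630) = 60/221.

0.2715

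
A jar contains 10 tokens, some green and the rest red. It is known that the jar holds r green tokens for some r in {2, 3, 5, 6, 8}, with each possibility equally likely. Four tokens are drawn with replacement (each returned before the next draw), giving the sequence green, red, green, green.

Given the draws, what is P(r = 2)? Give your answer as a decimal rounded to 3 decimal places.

The likelihood of the observed sequence under each hypothesis: P(data | r = 2) = (2/10)(8/10)(2/10)(2/10) = 0.0064; P(data | r = 3) = (3/10)(7/10)(3/10)(3/10) = 0.0189; P(data | r = 5) = (5/10)(5/10)(5/10)(5/10) = 0.0625; P(data | r = 6) = (6/10)(4/10)(6/10)(6/10) = 0.0864; P(data | r = 8) = (8/10)(2/10)(8/10)(8/10) = 0.1024.
Multiplying each by its prior: 1/5 · 0.0064 = 0.00128, 1/5 · 0.0189 = 0.00378, 1/5 · 0.0625 = 0.0125, 1/5 · 0.0864 = 0.01728, 1/5 · 0.1024 = 0.02048; these sum to 0.05532.
Therefore the posterior P(r = 2 | data) = (0.00128) / (0.05532) = 0.023138.

0.023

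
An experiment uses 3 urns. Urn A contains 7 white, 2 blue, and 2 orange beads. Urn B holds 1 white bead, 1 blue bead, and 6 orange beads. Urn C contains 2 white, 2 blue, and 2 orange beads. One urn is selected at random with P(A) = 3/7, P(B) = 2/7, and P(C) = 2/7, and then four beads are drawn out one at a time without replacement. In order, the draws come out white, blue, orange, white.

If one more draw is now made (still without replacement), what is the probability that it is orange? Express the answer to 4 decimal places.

0.2897

Compute the likelihood of the observed sequence for each case: P(data | urn A) = (7/11)(2/10)(2/9)(6/8) = 0.021212; P(data | urn B) = (1/8)(1/7)(6/6)(0/5) = 0; P(data | urn C) = (2/6)(2/5)(2/4)(1/3) = 0.022222.
The prior-weighted likelihoods are 3/7 · 0.021212 = 0.0090909, 2/7 · 0 = 0, 2/7 · 0.022222 = 0.0063492; these sum to 0.01544.
The posterior is then P(urn A | data) = 0.58879, P(urn B | data) = 0, P(urn C | data) = 0.41121.
The predictive probability is P(orange next | data) = (1/7)(0.58879) + (1/2)(0.41121) = 0.28972.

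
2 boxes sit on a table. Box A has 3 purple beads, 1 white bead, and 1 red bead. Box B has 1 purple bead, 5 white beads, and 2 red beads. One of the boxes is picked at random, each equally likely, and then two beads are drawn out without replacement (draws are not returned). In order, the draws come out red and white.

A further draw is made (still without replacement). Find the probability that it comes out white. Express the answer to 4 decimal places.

The likelihood of the observed sequence under each hypothesis: P(data | box A) = (1/5)(1/4) = 1/20; P(data | box B) = (2/8)(5/7) = 5/28.
The prior-weighted likelihoods are 1/2 · 1/20 = 1/40, 1/2 · 5/28 = 5/56; these sum to 4/35.
Dividing through by the total gives posterior P(box A | data) = 7/32, P(box B | data) = 25/32.
Averaging over the posterior, P(white next | data) = (0)(7/32) + (2/3)(25/32) = 25/48.

0.5208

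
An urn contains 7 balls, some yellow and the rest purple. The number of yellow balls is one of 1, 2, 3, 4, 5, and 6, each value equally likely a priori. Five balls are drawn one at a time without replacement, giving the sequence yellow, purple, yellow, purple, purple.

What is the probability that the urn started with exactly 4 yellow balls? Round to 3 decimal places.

Compute the likelihood of the observed sequence for each case: P(data | r = 1) = (1/7)(6/6)(0/5) = 0; P(data | r = 2) = (2/7)(5/6)(1/5)(4/4)(3/3) = 1/21; P(data | r = 3) = (3/7)(4/6)(2/5)(3/4)(2/3) = 2/35; P(data | r = 4) = (4/7)(3/6)(3/5)(2/4)(1/3) = 1/35; P(data | r = 5) = (5/7)(2/6)(4/5)(1/4)(0/3) = 0; P(data | r = 6) = (6/7)(1/6)(5/5)(0/4) = 0.
The prior-weighted likelihoods are 1/6 · 0 = 0, 1/6 · 1/21 = 1/126, 1/6 · 2/35 = 1/105, 1/6 · 1/35 = 1/210, 1/6 · 0 = 0, 1/6 · 0 = 0; summing to 1/45.
Therefore the posterior P(r = 4 | data) = (1/210) / (1/45) = 3/14.

0.214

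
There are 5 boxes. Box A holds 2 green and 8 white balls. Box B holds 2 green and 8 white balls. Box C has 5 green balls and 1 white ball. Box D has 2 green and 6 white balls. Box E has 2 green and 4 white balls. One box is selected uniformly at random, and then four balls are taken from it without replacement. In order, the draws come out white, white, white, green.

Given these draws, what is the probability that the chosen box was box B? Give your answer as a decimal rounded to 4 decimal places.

Compute the likelihood of the observed sequence for each case: P(data | box A) = (8/10)(7/9)(6/8)(2/7) = 2/15; P(data | box B) = (8/10)(7/9)(6/8)(2/7) = 2/15; P(data | box C) = (1/6)(0/5) = 0; P(data | box D) = (6/8)(5/7)(4/6)(2/5) = 1/7; P(data | box E) = (4/6)(3/5)(2/4)(2/3) = 2/15.
The prior-weighted likelihoods are 1/5 · 2/15 = 2/75, 1/5 · 2/15 = 2/75, 1/5 · 0 = 0, 1/5 · 1/7 = 1/35, 1/5 · 2/15 = 2/75; these sum to 19/175.
Therefore the posterior P(box B | data) = (2/75) / (19/175) = 14/57.

0.2456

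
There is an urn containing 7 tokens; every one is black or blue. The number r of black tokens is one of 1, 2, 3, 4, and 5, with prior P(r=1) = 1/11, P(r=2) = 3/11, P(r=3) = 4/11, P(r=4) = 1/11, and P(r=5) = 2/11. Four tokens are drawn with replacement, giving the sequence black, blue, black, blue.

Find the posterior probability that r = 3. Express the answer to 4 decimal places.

0.4586

Under each hypothesis, the probability of the observed sequence is: P(data | r = 1) = (1/7)(6/7)(1/7)(6/7) = 0.014994; P(data | r = 2) = (2/7)(5/7)(2/7)(5/7) = 0.041649; P(data | r = 3) = (3/7)(4/7)(3/7)(4/7) = 0.059975; P(data | r = 4) = (4/7)(3/7)(4/7)(3/7) = 0.059975; P(data | r = 5) = (5/7)(2/7)(5/7)(2/7) = 0.041649.
Weighting by the prior gives 1/11 · 0.014994 = 0.0013631, 3/11 · 0.041649 = 0.011359, 4/11 · 0.059975 = 0.021809, 1/11 · 0.059975 = 0.0054523, 2/11 · 0.041649 = 0.0075726; these sum to 0.047556.
So P(r = 3 | data) = (0.021809) / (0.047556) = 0.4586.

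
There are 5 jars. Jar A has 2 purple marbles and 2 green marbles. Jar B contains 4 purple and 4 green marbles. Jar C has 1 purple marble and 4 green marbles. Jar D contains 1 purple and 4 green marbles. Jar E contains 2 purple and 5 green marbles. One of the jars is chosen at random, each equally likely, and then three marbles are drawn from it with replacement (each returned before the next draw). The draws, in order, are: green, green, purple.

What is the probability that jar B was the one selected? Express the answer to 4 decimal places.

The likelihood of the observed sequence under each hypothesis: P(data | jar A) = (2/4)(2/4)(2/4) = 0.125; P(data | jar B) = (4/8)(4/8)(4/8) = 0.125; P(data | jar C) = (4/5)(4/5)(1/5) = 0.128; P(data | jar D) = (4/5)(4/5)(1/5) = 0.128; P(data | jar E) = (5/7)(5/7)(2/7) = 0.14577.
Multiplying each by its prior: 1/5 · 0.125 = 0.025, 1/5 · 0.125 = 0.025, 1/5 · 0.128 = 0.0256, 1/5 · 0.128 = 0.0256, 1/5 · 0.14577 = 0.029155; these sum to 0.13035.
Hence P(jar B | data) = (0.025) / (0.13035) = 0.19178.

0.1918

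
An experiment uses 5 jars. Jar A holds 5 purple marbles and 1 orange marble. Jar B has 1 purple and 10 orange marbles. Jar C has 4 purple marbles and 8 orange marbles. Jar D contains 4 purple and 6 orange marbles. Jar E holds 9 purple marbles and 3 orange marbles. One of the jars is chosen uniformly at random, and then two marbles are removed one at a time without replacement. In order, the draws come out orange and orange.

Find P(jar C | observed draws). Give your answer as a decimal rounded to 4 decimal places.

0.2617

The likelihood of the observed sequence under each hypothesis: P(data | jar A) = (1/6)(0/5) = 0; P(data | jar B) = (10/11)(9/10) = 9/11; P(data | jar C) = (8/12)(7/11) = 14/33; P(data | jar D) = (6/10)(5/9) = 1/3; P(data | jar E) = (3/12)(2/11) = 1/22.
Weighting by the prior gives 1/5 · 0 = 0, 1/5 · 9/11 = 9/55, 1/5 · 14/33 = 14/165, 1/5 · 1/3 = 1/15, 1/5 · 1/22 = 1/110; summing to 107/330.
So P(jar C | data) = (14/165) / (107/330) = 28/107.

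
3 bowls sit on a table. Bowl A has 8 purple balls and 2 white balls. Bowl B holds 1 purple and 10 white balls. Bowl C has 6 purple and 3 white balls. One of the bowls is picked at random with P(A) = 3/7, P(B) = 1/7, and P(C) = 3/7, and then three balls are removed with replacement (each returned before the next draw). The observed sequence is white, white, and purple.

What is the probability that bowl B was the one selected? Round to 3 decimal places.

The likelihood of the observed sequence under each hypothesis: P(data | bowl A) = (2/10)(2/10)(8/10) = 0.032; P(data | bowl B) = (10/11)(10/11)(1/11) = 0.075131; P(data | bowl C) = (3/9)(3/9)(6/9) = 0.074074.
Weighting by the prior gives 3/7 · 0.032 = 0.013714, 1/7 · 0.075131 = 0.010733, 3/7 · 0.074074 = 0.031746; summing to 0.056193.
So P(bowl B | data) = (0.010733) / (0.056193) = 0.191.

0.191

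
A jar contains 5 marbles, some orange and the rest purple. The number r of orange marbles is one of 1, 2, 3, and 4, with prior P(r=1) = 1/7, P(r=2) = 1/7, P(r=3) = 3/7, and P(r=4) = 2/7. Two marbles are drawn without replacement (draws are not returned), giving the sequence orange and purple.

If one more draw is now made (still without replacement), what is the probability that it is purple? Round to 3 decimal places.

0.389

Compute the likelihood of the observed sequence for each case: P(data | r = 1) = (1/5)(4/4) = 1/5; P(data | r = 2) = (2/5)(3/4) = 3/10; P(data | r = 3) = (3/5)(2/4) = 3/10; P(data | r = 4) = (4/5)(1/4) = 1/5.
Multiplying each by its prior: 1/7 · 1/5 = 1/35, 1/7 · 3/10 = 3/70, 3/7 · 3/10 = 9/70, 2/7 · 1/5 = 2/35; these sum to 9/35.
The posterior is then P(r = 1 | data) = 1/9, P(r = 2 | data) = 1/6, P(r = 3 | data) = 1/2, P(r = 4 | data) = 2/9.
The predictive probability is P(purple next | data) = (1)(1/9) + (2/3)(1/6) + (1/3)(1/2) + (0)(2/9) = 7/18.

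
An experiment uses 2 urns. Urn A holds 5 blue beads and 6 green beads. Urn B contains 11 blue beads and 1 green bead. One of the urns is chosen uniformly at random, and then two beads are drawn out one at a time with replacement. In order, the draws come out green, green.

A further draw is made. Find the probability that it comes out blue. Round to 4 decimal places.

0.4651

The likelihood of the observed sequence under each hypothesis: P(data | urn A) = (6/11)(6/11) = 0.29752; P(data | urn B) = (1/12)(1/12) = 0.0069444.
Weighting by the prior gives 1/2 · 0.29752 = 0.14876, 1/2 · 0.0069444 = 0.0034722; these sum to 0.15223.
Dividing through by the total gives posterior P(urn A | data) = 0.97719, P(urn B | data) = 0.022809.
Averaging over the posterior, P(blue next | data) = (5/11)(0.97719) + (11/12)(0.022809) = 0.46509.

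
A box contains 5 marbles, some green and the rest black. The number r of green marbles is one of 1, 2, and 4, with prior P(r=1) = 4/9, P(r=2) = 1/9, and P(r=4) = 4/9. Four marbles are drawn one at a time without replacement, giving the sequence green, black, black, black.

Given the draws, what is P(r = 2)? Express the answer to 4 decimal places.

Under each hypothesis, the probability of the observed sequence is: P(data | r = 1) = (1/5)(4/4)(3/3)(2/2) = 1/5; P(data | r = 2) = (2/5)(3/4)(2/3)(1/2) = 1/10; P(data | r = 4) = (4/5)(1/4)(0/3) = 0.
Weighting by the prior gives 4/9 · 1/5 = 4/45, 1/9 · 1/10 = 1/90, 4/9 · 0 = 0; with total 1/10.
So P(r = 2 | data) = (1/90) / (1/10) = 1/9.

0.1111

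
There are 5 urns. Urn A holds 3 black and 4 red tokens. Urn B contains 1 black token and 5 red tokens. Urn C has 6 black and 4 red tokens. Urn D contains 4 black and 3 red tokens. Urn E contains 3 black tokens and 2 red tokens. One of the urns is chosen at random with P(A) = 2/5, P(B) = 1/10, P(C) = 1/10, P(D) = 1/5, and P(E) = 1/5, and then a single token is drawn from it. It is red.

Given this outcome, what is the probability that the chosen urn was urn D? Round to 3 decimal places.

0.166

For each hypothesis, P(data | H) works out to: P(data | urn A) = (4/7) = 0.57143; P(data | urn B) = (5/6) = 0.83333; P(data | urn C) = (4/10) = 0.4; P(data | urn D) = (3/7) = 0.42857; P(data | urn E) = (2/5) = 0.4.
The prior-weighted likelihoods are 2/5 · 0.57143 = 0.22857, 1/10 · 0.83333 = 0.083333, 1/10 · 0.4 = 0.04, 1/5 · 0.42857 = 0.085714, 1/5 · 0.4 = 0.08; these sum to 0.51762.
So P(urn D | data) = (0.085714) / (0.51762) = 0.16559.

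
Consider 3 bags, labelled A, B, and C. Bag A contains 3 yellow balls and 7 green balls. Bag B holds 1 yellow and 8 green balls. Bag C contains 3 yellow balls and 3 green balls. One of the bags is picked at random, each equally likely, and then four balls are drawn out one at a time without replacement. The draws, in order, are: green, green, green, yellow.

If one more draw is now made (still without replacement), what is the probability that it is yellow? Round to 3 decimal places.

The likelihood of the observed sequence under each hypothesis: P(data | bag A) = (7/10)(6/9)(5/8)(3/7) = 0.125; P(data | bag B) = (8/9)(7/8)(6/7)(1/6) = 0.11111; P(data | bag C) = (3/6)(2/5)(1/4)(3/3) = 0.05.
Weighting by the prior gives 1/3 · 0.125 = 0.041667, 1/3 · 0.11111 = 0.037037, 1/3 · 0.05 = 0.016667; these sum to 0.09537.
Dividing through by the total gives posterior P(bag A | data) = 0.43689, P(bag B | data) = 0.38835, P(bag C | data) = 0.17476.
The predictive probability is P(yellow next | data) = (1/3)(0.43689) + (0)(0.38835) + (1)(0.17476) = 0.32039.

0.320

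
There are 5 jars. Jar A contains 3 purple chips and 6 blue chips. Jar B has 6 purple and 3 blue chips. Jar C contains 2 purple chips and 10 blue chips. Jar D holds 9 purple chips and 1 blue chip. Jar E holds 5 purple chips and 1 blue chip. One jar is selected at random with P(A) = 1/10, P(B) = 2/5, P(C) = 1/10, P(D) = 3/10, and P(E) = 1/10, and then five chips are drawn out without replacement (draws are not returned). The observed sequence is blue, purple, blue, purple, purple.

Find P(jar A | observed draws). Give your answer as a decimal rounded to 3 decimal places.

0.059

For each hypothesis, P(data | H) works out to: P(data | jar A) = (6/9)(3/8)(5/7)(2/6)(1/5) = 1/84; P(data | jar B) = (3/9)(6/8)(2/7)(5/6)(4/5) = 1/21; P(data | jar C) = (10/12)(2/11)(9/10)(1/9)(0/8) = 0; P(data | jar D) = (1/10)(9/9)(0/8) = 0; P(data | jar E) = (1/6)(5/5)(0/4) = 0.
The prior-weighted likelihoods are 1/10 · 1/84 = 1/840, 2/5 · 1/21 = 2/105, 1/10 · 0 = 0, 3/10 · 0 = 0, 1/10 · 0 = 0; with total 17/840.
Hence P(jar A | data) = (1/840) / (17/840) = 1/17.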